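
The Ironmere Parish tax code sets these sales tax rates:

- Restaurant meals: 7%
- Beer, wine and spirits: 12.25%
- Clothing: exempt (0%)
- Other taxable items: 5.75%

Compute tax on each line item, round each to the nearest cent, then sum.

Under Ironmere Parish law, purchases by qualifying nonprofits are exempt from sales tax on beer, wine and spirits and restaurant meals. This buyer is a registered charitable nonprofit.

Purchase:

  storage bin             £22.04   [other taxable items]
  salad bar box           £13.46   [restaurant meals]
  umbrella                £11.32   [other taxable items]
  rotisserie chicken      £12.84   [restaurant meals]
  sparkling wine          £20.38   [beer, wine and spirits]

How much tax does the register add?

£1.92

Storage bin £22.04: other taxable items → 5.75% → £1.27
Salad bar box £13.46: restaurant meals, buyer-exempt → 0% → £0.00
Umbrella £11.32: other taxable items → 5.75% → £0.65
Rotisserie chicken £12.84: restaurant meals, buyer-exempt → 0% → £0.00
Sparkling wine £20.38: beer, wine and spirits, buyer-exempt → 0% → £0.00
Total tax = £1.27 + £0.65 = £1.92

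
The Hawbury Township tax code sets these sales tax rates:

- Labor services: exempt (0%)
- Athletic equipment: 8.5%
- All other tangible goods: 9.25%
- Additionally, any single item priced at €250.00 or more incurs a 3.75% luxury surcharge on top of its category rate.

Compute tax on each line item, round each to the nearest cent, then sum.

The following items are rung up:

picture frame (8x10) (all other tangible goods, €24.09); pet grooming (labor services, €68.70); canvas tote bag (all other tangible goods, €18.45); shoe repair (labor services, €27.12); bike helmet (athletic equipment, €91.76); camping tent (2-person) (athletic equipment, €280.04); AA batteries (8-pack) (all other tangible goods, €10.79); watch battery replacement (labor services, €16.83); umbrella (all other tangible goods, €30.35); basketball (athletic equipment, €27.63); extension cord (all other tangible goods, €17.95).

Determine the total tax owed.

€53.86

Picture frame (8x10) €24.09: all other tangible goods → 9.25% → €2.23
Pet grooming €68.70: labor services → 0% → €0.00
Canvas tote bag €18.45: all other tangible goods → 9.25% → €1.71
Shoe repair €27.12: labor services → 0% → €0.00
Bike helmet €91.76: athletic equipment → 8.5% → €7.80
Camping tent (2-person) €280.04: athletic equipment → 8.5% + 3.75% surcharge = 12.25% → €34.30
AA batteries (8-pack) €10.79: all other tangible goods → 9.25% → €1.00
Watch battery replacement €16.83: labor services → 0% → €0.00
Umbrella €30.35: all other tangible goods → 9.25% → €2.81
Basketball €27.63: athletic equipment → 8.5% → €2.35
Extension cord €17.95: all other tangible goods → 9.25% → €1.66
Total tax = €2.23 + €1.71 + €7.80 + €34.30 + €1.00 + €2.81 + €2.35 + €1.66 = €53.86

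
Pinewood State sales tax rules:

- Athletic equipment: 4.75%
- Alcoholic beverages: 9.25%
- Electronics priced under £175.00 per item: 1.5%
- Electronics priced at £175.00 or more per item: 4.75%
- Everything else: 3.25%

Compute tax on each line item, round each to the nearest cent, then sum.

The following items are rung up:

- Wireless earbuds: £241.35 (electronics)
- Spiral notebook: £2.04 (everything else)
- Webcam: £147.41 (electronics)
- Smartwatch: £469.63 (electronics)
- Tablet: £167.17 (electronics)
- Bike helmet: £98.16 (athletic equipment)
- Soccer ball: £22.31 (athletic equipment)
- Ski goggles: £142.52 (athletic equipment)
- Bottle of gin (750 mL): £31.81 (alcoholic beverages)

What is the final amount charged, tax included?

Wireless earbuds £241.35: electronics, £175.00 or more → 4.75% → £11.46
Spiral notebook £2.04: everything else → 3.25% → £0.07
Webcam £147.41: electronics, under £175.00 → 1.5% → £2.21
Smartwatch £469.63: electronics, £175.00 or more → 4.75% → £22.31
Tablet £167.17: electronics, under £175.00 → 1.5% → £2.51
Bike helmet £98.16: athletic equipment → 4.75% → £4.66
Soccer ball £22.31: athletic equipment → 4.75% → £1.06
Ski goggles £142.52: athletic equipment → 4.75% → £6.77
Bottle of gin (750 mL) £31.81: alcoholic beverages → 9.25% → £2.94
Subtotal = £1322.40; tax = £53.99; total due = £1376.39

£1376.39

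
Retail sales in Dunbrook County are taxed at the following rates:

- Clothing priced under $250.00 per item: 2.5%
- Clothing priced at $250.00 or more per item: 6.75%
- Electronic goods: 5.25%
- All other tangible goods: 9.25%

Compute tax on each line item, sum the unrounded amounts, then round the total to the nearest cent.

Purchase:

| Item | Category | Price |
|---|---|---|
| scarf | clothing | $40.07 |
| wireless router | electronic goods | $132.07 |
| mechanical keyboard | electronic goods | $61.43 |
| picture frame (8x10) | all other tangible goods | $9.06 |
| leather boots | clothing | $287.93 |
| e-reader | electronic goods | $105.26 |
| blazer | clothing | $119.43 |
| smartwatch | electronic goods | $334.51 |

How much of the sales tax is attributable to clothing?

Scarf $40.07: clothing, under $250.00 → 2.5% → $1.00175
Leather boots $287.93: clothing, $250.00 or more → 6.75% → $19.435275
Blazer $119.43: clothing, under $250.00 → 2.5% → $2.98575
Tax on clothing: unrounded sum = $23.422775 → $23.42

$23.42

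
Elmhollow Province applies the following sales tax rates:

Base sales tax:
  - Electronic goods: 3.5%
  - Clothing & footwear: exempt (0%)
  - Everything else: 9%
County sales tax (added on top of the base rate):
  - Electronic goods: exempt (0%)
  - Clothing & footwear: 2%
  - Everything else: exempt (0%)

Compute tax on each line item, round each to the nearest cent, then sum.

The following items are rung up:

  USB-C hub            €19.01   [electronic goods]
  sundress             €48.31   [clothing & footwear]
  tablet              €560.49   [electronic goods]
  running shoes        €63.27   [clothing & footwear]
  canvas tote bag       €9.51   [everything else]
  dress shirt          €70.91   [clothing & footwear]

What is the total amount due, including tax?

€796.31

USB-C hub €19.01: electronic goods → 3.5% + 0% county = 3.5% → €0.67
Sundress €48.31: clothing & footwear → 0% + 2% county = 2% → €0.97
Tablet €560.49: electronic goods → 3.5% + 0% county = 3.5% → €19.62
Running shoes €63.27: clothing & footwear → 0% + 2% county = 2% → €1.27
Canvas tote bag €9.51: everything else → 9% + 0% county = 9% → €0.86
Dress shirt €70.91: clothing & footwear → 0% + 2% county = 2% → €1.42
Subtotal = €771.50; tax = €24.81; total due = €796.31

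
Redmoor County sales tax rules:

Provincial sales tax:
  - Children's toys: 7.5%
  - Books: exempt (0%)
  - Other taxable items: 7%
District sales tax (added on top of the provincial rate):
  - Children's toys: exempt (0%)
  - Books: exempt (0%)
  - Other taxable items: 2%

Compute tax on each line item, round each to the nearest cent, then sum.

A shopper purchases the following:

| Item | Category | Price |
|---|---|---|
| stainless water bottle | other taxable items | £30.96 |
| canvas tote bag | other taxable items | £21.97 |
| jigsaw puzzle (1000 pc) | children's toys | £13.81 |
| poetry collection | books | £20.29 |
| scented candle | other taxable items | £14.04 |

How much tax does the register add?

Stainless water bottle £30.96: other taxable items → 7% + 2% district = 9% → £2.79
Canvas tote bag £21.97: other taxable items → 7% + 2% district = 9% → £1.98
Jigsaw puzzle (1000 pc) £13.81: children's toys → 7.5% + 0% district = 7.5% → £1.04
Poetry collection £20.29: books → 0% + 0% district = 0% → £0.00
Scented candle £14.04: other taxable items → 7% + 2% district = 9% → £1.26
Total tax = £2.79 + £1.98 + £1.04 + £1.26 = £7.07

£7.07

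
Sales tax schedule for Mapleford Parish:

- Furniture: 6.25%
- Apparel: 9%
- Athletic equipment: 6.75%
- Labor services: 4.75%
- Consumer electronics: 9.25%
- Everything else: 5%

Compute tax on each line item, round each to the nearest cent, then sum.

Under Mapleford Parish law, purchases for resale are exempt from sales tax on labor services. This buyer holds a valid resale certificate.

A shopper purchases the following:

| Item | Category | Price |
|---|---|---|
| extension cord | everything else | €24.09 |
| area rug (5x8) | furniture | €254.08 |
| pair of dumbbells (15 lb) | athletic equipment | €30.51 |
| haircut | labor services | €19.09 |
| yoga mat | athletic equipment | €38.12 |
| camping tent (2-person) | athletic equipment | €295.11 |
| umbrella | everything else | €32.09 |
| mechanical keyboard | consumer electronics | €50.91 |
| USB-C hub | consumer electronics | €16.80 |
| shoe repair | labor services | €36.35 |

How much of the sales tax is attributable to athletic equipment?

Pair of dumbbells (15 lb) €30.51: athletic equipment → 6.75% → €2.06
Yoga mat €38.12: athletic equipment → 6.75% → €2.57
Camping tent (2-person) €295.11: athletic equipment → 6.75% → €19.92
Tax on athletic equipment = €2.06 + €2.57 + €19.92 = €24.55

€24.55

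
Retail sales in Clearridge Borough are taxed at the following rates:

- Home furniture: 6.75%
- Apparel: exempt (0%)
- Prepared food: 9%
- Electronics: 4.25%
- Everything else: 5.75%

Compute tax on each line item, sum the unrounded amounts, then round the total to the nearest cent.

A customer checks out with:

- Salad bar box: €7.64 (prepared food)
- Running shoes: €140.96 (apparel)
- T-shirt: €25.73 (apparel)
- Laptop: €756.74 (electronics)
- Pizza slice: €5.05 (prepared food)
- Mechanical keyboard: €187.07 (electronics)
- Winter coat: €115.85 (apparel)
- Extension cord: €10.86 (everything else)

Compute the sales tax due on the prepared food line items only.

€1.14

Salad bar box €7.64: prepared food → 9% → €0.6876
Pizza slice €5.05: prepared food → 9% → €0.4545
Tax on prepared food: unrounded sum = €1.1421 → €1.14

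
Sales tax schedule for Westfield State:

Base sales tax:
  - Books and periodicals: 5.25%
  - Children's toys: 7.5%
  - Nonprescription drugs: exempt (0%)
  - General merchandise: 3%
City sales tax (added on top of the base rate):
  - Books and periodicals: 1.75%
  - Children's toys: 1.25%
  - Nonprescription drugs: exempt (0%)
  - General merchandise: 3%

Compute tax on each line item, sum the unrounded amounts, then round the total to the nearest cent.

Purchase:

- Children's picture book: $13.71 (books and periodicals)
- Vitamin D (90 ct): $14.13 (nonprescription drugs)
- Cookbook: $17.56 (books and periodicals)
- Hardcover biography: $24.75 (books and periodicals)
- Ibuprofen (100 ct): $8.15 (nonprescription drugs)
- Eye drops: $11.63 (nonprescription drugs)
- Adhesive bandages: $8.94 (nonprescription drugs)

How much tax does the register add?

Children's picture book $13.71: books and periodicals → 5.25% + 1.75% city = 7% → $0.9597
Vitamin D (90 ct) $14.13: nonprescription drugs → 0% + 0% city = 0% → $0.00
Cookbook $17.56: books and periodicals → 5.25% + 1.75% city = 7% → $1.2292
Hardcover biography $24.75: books and periodicals → 5.25% + 1.75% city = 7% → $1.7325
Ibuprofen (100 ct) $8.15: nonprescription drugs → 0% + 0% city = 0% → $0.00
Eye drops $11.63: nonprescription drugs → 0% + 0% city = 0% → $0.00
Adhesive bandages $8.94: nonprescription drugs → 0% + 0% city = 0% → $0.00
Unrounded tax sum = $3.9214 → $3.92

$3.92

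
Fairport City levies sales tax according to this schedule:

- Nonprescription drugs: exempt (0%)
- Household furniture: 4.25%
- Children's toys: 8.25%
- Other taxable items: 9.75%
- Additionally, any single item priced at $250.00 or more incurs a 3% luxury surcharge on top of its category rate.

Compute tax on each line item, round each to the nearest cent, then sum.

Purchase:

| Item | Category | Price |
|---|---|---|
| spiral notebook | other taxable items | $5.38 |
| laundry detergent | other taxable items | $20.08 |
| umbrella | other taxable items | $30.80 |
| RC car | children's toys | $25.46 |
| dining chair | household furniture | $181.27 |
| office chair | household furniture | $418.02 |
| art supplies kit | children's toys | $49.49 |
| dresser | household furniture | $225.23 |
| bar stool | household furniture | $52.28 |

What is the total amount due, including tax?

Spiral notebook $5.38: other taxable items → 9.75% → $0.52
Laundry detergent $20.08: other taxable items → 9.75% → $1.96
Umbrella $30.80: other taxable items → 9.75% → $3.00
RC car $25.46: children's toys → 8.25% → $2.10
Dining chair $181.27: household furniture → 4.25% → $7.70
Office chair $418.02: household furniture → 4.25% + 3% surcharge = 7.25% → $30.31
Art supplies kit $49.49: children's toys → 8.25% → $4.08
Dresser $225.23: household furniture → 4.25% → $9.57
Bar stool $52.28: household furniture → 4.25% → $2.22
Subtotal = $1008.01; tax = $61.46; total due = $1069.47

$1069.47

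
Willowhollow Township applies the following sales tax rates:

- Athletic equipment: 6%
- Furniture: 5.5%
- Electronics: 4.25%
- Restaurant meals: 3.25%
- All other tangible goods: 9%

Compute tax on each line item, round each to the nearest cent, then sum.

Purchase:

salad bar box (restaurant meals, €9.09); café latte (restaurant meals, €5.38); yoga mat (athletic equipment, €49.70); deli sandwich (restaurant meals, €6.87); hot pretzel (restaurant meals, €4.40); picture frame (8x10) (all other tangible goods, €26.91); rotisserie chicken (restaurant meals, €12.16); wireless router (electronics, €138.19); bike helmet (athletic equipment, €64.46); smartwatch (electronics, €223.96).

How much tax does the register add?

€25.89

Salad bar box €9.09: restaurant meals → 3.25% → €0.30
Café latte €5.38: restaurant meals → 3.25% → €0.17
Yoga mat €49.70: athletic equipment → 6% → €2.98
Deli sandwich €6.87: restaurant meals → 3.25% → €0.22
Hot pretzel €4.40: restaurant meals → 3.25% → €0.14
Picture frame (8x10) €26.91: all other tangible goods → 9% → €2.42
Rotisserie chicken €12.16: restaurant meals → 3.25% → €0.40
Wireless router €138.19: electronics → 4.25% → €5.87
Bike helmet €64.46: athletic equipment → 6% → €3.87
Smartwatch €223.96: electronics → 4.25% → €9.52
Total tax = €0.30 + €0.17 + €2.98 + €0.22 + €0.14 + €2.42 + €0.40 + €5.87 + €3.87 + €9.52 = €25.89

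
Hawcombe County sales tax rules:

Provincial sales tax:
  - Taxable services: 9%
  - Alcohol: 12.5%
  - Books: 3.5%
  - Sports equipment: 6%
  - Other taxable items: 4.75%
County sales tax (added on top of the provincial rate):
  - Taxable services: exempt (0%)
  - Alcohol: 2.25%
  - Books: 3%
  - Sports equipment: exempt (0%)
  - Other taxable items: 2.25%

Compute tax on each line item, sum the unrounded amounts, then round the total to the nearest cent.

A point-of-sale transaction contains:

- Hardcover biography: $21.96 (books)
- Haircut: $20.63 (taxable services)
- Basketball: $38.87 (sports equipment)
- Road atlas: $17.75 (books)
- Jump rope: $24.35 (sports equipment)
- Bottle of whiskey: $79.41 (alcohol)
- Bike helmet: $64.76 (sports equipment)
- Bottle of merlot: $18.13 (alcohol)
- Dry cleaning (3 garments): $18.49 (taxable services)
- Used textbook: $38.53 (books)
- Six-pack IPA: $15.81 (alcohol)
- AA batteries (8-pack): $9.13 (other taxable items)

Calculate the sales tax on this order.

$33.64

Hardcover biography $21.96: books → 3.5% + 3% county = 6.5% → $1.4274
Haircut $20.63: taxable services → 9% + 0% county = 9% → $1.8567
Basketball $38.87: sports equipment → 6% + 0% county = 6% → $2.3322
Road atlas $17.75: books → 3.5% + 3% county = 6.5% → $1.15375
Jump rope $24.35: sports equipment → 6% + 0% county = 6% → $1.461
Bottle of whiskey $79.41: alcohol → 12.5% + 2.25% county = 14.75% → $11.712975
Bike helmet $64.76: sports equipment → 6% + 0% county = 6% → $3.8856
Bottle of merlot $18.13: alcohol → 12.5% + 2.25% county = 14.75% → $2.674175
Dry cleaning (3 garments) $18.49: taxable services → 9% + 0% county = 9% → $1.6641
Used textbook $38.53: books → 3.5% + 3% county = 6.5% → $2.50445
Six-pack IPA $15.81: alcohol → 12.5% + 2.25% county = 14.75% → $2.331975
AA batteries (8-pack) $9.13: other taxable items → 4.75% + 2.25% county = 7% → $0.6391
Unrounded tax sum = $33.643425 → $33.64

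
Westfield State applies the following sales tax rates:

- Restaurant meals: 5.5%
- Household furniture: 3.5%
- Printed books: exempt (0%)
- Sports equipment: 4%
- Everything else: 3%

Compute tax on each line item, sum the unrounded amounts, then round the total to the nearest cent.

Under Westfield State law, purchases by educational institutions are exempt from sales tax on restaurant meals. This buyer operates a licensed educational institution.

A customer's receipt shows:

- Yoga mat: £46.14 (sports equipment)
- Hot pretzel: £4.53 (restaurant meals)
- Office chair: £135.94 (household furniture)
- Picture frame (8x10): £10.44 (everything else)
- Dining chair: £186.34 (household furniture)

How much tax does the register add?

Yoga mat £46.14: sports equipment → 4% → £1.8456
Hot pretzel £4.53: restaurant meals, buyer-exempt → 0% → £0.00
Office chair £135.94: household furniture → 3.5% → £4.7579
Picture frame (8x10) £10.44: everything else → 3% → £0.3132
Dining chair £186.34: household furniture → 3.5% → £6.5219
Unrounded tax sum = £13.4386 → £13.44

£13.44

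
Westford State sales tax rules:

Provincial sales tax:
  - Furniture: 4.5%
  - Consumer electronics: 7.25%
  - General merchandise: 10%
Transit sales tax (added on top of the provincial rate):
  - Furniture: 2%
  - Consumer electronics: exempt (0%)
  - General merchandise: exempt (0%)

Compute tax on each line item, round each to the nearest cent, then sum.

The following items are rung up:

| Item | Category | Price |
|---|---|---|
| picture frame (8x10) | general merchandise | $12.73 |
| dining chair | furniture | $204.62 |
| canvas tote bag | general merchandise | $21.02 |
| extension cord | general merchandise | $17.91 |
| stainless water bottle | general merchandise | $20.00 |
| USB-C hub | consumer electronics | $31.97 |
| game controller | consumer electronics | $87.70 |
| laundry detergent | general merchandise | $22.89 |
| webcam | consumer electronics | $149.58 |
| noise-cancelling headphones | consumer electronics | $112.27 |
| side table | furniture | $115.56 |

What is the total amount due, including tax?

$854.17

Picture frame (8x10) $12.73: general merchandise → 10% + 0% transit = 10% → $1.27
Dining chair $204.62: furniture → 4.5% + 2% transit = 6.5% → $13.30
Canvas tote bag $21.02: general merchandise → 10% + 0% transit = 10% → $2.10
Extension cord $17.91: general merchandise → 10% + 0% transit = 10% → $1.79
Stainless water bottle $20.00: general merchandise → 10% + 0% transit = 10% → $2.00
USB-C hub $31.97: consumer electronics → 7.25% + 0% transit = 7.25% → $2.32
Game controller $87.70: consumer electronics → 7.25% + 0% transit = 7.25% → $6.36
Laundry detergent $22.89: general merchandise → 10% + 0% transit = 10% → $2.29
Webcam $149.58: consumer electronics → 7.25% + 0% transit = 7.25% → $10.84
Noise-cancelling headphones $112.27: consumer electronics → 7.25% + 0% transit = 7.25% → $8.14
Side table $115.56: furniture → 4.5% + 2% transit = 6.5% → $7.51
Subtotal = $796.25; tax = $57.92; total due = $854.17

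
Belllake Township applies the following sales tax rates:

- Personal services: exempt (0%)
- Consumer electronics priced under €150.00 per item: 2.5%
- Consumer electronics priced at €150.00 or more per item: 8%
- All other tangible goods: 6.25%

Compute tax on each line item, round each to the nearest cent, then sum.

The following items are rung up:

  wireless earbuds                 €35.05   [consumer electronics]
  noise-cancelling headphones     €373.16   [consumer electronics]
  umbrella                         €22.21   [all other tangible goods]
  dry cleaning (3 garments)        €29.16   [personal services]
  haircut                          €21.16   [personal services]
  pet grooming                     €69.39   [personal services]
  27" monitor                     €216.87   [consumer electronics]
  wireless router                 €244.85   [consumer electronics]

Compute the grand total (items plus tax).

Wireless earbuds €35.05: consumer electronics, under €150.00 → 2.5% → €0.88
Noise-cancelling headphones €373.16: consumer electronics, €150.00 or more → 8% → €29.85
Umbrella €22.21: all other tangible goods → 6.25% → €1.39
Dry cleaning (3 garments) €29.16: personal services → 0% → €0.00
Haircut €21.16: personal services → 0% → €0.00
Pet grooming €69.39: personal services → 0% → €0.00
27" monitor €216.87: consumer electronics, €150.00 or more → 8% → €17.35
Wireless router €244.85: consumer electronics, €150.00 or more → 8% → €19.59
Subtotal = €1011.85; tax = €69.06; total due = €1080.91

€1080.91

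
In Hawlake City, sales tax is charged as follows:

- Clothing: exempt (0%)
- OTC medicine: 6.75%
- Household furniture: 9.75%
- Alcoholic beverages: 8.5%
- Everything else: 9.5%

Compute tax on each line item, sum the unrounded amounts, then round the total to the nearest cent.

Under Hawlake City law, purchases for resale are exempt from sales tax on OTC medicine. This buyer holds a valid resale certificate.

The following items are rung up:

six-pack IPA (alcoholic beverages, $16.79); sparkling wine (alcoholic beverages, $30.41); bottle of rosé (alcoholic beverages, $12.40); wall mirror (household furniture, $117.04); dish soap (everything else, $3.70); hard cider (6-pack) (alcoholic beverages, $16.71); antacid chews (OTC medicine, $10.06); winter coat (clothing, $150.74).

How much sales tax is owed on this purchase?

Six-pack IPA $16.79: alcoholic beverages → 8.5% → $1.42715
Sparkling wine $30.41: alcoholic beverages → 8.5% → $2.58485
Bottle of rosé $12.40: alcoholic beverages → 8.5% → $1.054
Wall mirror $117.04: household furniture → 9.75% → $11.4114
Dish soap $3.70: everything else → 9.5% → $0.3515
Hard cider (6-pack) $16.71: alcoholic beverages → 8.5% → $1.42035
Antacid chews $10.06: OTC medicine, buyer-exempt → 0% → $0.00
Winter coat $150.74: clothing → 0% → $0.00
Unrounded tax sum = $18.24925 → $18.25

$18.25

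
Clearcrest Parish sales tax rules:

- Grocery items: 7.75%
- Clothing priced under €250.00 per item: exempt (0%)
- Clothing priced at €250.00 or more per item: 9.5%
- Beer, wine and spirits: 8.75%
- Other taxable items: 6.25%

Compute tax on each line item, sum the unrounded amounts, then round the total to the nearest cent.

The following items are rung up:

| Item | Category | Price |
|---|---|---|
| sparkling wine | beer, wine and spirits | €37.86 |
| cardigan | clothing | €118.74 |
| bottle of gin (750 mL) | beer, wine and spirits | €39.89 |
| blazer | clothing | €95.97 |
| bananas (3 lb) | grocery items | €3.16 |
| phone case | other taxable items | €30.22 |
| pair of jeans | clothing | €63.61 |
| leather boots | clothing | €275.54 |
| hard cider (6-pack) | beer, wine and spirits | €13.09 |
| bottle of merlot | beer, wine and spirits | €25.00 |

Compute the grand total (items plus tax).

Sparkling wine €37.86: beer, wine and spirits → 8.75% → €3.31275
Cardigan €118.74: clothing, under €250.00 → 0% → €0.00
Bottle of gin (750 mL) €39.89: beer, wine and spirits → 8.75% → €3.490375
Blazer €95.97: clothing, under €250.00 → 0% → €0.00
Bananas (3 lb) €3.16: grocery items → 7.75% → €0.2449
Phone case €30.22: other taxable items → 6.25% → €1.88875
Pair of jeans €63.61: clothing, under €250.00 → 0% → €0.00
Leather boots €275.54: clothing, €250.00 or more → 9.5% → €26.1763
Hard cider (6-pack) €13.09: beer, wine and spirits → 8.75% → €1.145375
Bottle of merlot €25.00: beer, wine and spirits → 8.75% → €2.1875
Subtotal = €703.08; unrounded tax = €38.44595 → €38.45; total due = €741.53

€741.53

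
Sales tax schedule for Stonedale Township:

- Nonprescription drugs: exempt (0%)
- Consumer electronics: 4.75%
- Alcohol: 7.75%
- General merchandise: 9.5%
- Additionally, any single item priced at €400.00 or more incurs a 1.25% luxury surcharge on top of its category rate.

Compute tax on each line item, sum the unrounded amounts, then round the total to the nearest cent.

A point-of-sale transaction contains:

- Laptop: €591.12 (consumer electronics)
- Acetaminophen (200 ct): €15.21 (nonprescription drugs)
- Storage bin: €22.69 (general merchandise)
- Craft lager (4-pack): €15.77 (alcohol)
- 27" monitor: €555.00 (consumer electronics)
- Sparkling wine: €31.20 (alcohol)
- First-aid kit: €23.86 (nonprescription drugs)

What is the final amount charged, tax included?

Laptop €591.12: consumer electronics → 4.75% + 1.25% surcharge = 6% → €35.4672
Acetaminophen (200 ct) €15.21: nonprescription drugs → 0% → €0.00
Storage bin €22.69: general merchandise → 9.5% → €2.15555
Craft lager (4-pack) €15.77: alcohol → 7.75% → €1.222175
27" monitor €555.00: consumer electronics → 4.75% + 1.25% surcharge = 6% → €33.30
Sparkling wine €31.20: alcohol → 7.75% → €2.418
First-aid kit €23.86: nonprescription drugs → 0% → €0.00
Subtotal = €1254.85; unrounded tax = €74.562925 → €74.56; total due = €1329.41

€1329.41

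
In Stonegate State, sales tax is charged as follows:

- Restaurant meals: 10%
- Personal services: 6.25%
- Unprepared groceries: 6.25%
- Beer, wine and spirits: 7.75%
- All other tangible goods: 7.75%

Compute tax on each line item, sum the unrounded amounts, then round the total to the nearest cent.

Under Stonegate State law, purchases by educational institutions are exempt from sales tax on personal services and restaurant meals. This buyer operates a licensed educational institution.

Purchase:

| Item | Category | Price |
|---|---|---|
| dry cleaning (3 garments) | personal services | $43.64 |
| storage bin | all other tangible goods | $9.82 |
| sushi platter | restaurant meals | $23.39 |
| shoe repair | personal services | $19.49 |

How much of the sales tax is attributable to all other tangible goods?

$0.76

Storage bin $9.82: all other tangible goods → 7.75% → $0.76105
Tax on all other tangible goods: unrounded sum = $0.76105 → $0.76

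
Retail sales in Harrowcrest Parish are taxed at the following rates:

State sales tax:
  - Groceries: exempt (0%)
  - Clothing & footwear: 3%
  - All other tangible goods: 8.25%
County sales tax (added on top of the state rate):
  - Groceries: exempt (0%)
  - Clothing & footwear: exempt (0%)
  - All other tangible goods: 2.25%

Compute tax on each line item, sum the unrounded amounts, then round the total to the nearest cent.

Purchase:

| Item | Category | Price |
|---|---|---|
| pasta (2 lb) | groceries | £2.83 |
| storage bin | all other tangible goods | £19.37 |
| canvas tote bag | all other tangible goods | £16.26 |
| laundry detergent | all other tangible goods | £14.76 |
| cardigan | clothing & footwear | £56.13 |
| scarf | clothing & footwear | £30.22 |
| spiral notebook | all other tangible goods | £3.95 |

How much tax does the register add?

£8.30

Pasta (2 lb) £2.83: groceries → 0% + 0% county = 0% → £0.00
Storage bin £19.37: all other tangible goods → 8.25% + 2.25% county = 10.5% → £2.03385
Canvas tote bag £16.26: all other tangible goods → 8.25% + 2.25% county = 10.5% → £1.7073
Laundry detergent £14.76: all other tangible goods → 8.25% + 2.25% county = 10.5% → £1.5498
Cardigan £56.13: clothing & footwear → 3% + 0% county = 3% → £1.6839
Scarf £30.22: clothing & footwear → 3% + 0% county = 3% → £0.9066
Spiral notebook £3.95: all other tangible goods → 8.25% + 2.25% county = 10.5% → £0.41475
Unrounded tax sum = £8.2962 → £8.30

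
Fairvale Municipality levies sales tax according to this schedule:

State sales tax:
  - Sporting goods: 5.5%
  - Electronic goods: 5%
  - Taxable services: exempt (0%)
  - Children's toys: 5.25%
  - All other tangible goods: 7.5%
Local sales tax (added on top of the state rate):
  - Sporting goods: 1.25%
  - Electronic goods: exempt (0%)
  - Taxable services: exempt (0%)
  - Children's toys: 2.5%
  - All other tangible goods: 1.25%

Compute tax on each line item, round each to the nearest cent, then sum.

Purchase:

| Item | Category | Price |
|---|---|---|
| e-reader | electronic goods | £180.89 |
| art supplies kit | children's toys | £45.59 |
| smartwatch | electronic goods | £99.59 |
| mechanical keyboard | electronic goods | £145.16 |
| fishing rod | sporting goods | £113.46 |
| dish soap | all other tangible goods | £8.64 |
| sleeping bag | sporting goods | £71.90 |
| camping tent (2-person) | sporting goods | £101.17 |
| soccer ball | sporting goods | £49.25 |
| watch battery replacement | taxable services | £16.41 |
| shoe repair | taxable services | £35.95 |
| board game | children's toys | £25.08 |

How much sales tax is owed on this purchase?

£50.17

E-reader £180.89: electronic goods → 5% + 0% local = 5% → £9.04
Art supplies kit £45.59: children's toys → 5.25% + 2.5% local = 7.75% → £3.53
Smartwatch £99.59: electronic goods → 5% + 0% local = 5% → £4.98
Mechanical keyboard £145.16: electronic goods → 5% + 0% local = 5% → £7.26
Fishing rod £113.46: sporting goods → 5.5% + 1.25% local = 6.75% → £7.66
Dish soap £8.64: all other tangible goods → 7.5% + 1.25% local = 8.75% → £0.76
Sleeping bag £71.90: sporting goods → 5.5% + 1.25% local = 6.75% → £4.85
Camping tent (2-person) £101.17: sporting goods → 5.5% + 1.25% local = 6.75% → £6.83
Soccer ball £49.25: sporting goods → 5.5% + 1.25% local = 6.75% → £3.32
Watch battery replacement £16.41: taxable services → 0% + 0% local = 0% → £0.00
Shoe repair £35.95: taxable services → 0% + 0% local = 0% → £0.00
Board game £25.08: children's toys → 5.25% + 2.5% local = 7.75% → £1.94
Total tax = £9.04 + £3.53 + £4.98 + £7.26 + £7.66 + £0.76 + £4.85 + £6.83 + £3.32 + £1.94 = £50.17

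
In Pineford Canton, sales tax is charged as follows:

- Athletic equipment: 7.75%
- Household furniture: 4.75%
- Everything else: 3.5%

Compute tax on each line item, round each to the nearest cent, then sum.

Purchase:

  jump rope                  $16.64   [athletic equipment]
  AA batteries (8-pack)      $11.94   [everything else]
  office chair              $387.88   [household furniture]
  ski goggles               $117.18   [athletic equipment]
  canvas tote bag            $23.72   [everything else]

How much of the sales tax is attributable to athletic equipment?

Jump rope $16.64: athletic equipment → 7.75% → $1.29
Ski goggles $117.18: athletic equipment → 7.75% → $9.08
Tax on athletic equipment = $1.29 + $9.08 = $10.37

$10.37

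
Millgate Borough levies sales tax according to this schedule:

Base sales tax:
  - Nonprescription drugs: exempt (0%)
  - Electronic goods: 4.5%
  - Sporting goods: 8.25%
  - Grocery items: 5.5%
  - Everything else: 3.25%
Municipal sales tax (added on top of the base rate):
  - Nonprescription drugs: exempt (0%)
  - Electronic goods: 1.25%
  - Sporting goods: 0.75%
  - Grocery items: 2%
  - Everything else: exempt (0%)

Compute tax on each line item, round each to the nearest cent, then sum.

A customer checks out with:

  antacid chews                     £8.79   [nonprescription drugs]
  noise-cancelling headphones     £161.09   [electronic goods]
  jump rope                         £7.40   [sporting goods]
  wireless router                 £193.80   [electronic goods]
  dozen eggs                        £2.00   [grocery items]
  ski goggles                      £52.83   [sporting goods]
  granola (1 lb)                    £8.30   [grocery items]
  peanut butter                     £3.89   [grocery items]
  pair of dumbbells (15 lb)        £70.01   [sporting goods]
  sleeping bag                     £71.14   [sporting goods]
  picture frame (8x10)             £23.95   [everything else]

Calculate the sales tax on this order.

Antacid chews £8.79: nonprescription drugs → 0% + 0% municipal = 0% → £0.00
Noise-cancelling headphones £161.09: electronic goods → 4.5% + 1.25% municipal = 5.75% → £9.26
Jump rope £7.40: sporting goods → 8.25% + 0.75% municipal = 9% → £0.67
Wireless router £193.80: electronic goods → 4.5% + 1.25% municipal = 5.75% → £11.14
Dozen eggs £2.00: grocery items → 5.5% + 2% municipal = 7.5% → £0.15
Ski goggles £52.83: sporting goods → 8.25% + 0.75% municipal = 9% → £4.75
Granola (1 lb) £8.30: grocery items → 5.5% + 2% municipal = 7.5% → £0.62
Peanut butter £3.89: grocery items → 5.5% + 2% municipal = 7.5% → £0.29
Pair of dumbbells (15 lb) £70.01: sporting goods → 8.25% + 0.75% municipal = 9% → £6.30
Sleeping bag £71.14: sporting goods → 8.25% + 0.75% municipal = 9% → £6.40
Picture frame (8x10) £23.95: everything else → 3.25% + 0% municipal = 3.25% → £0.78
Total tax = £9.26 + £0.67 + £11.14 + £0.15 + £4.75 + £0.62 + £0.29 + £6.30 + £6.40 + £0.78 = £40.36

£40.36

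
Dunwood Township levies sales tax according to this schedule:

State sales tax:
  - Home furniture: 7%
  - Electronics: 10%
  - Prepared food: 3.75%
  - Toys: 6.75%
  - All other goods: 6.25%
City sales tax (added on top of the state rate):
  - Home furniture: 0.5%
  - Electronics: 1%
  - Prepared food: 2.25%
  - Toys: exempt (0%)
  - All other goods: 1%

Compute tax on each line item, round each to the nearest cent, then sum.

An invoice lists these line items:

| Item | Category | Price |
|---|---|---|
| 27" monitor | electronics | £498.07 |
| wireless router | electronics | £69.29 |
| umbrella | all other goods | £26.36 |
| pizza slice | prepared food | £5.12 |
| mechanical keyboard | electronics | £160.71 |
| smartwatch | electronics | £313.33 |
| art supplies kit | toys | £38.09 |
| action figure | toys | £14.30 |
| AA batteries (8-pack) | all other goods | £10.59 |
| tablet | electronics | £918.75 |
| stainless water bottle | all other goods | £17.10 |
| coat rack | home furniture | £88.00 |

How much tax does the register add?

27" monitor £498.07: electronics → 10% + 1% city = 11% → £54.79
Wireless router £69.29: electronics → 10% + 1% city = 11% → £7.62
Umbrella £26.36: all other goods → 6.25% + 1% city = 7.25% → £1.91
Pizza slice £5.12: prepared food → 3.75% + 2.25% city = 6% → £0.31
Mechanical keyboard £160.71: electronics → 10% + 1% city = 11% → £17.68
Smartwatch £313.33: electronics → 10% + 1% city = 11% → £34.47
Art supplies kit £38.09: toys → 6.75% + 0% city = 6.75% → £2.57
Action figure £14.30: toys → 6.75% + 0% city = 6.75% → £0.97
AA batteries (8-pack) £10.59: all other goods → 6.25% + 1% city = 7.25% → £0.77
Tablet £918.75: electronics → 10% + 1% city = 11% → £101.06
Stainless water bottle £17.10: all other goods → 6.25% + 1% city = 7.25% → £1.24
Coat rack £88.00: home furniture → 7% + 0.5% city = 7.5% → £6.60
Total tax = £54.79 + £7.62 + £1.91 + £0.31 + £17.68 + £34.47 + £2.57 + £0.97 + £0.77 + £101.06 + £1.24 + £6.60 = £229.99

£229.99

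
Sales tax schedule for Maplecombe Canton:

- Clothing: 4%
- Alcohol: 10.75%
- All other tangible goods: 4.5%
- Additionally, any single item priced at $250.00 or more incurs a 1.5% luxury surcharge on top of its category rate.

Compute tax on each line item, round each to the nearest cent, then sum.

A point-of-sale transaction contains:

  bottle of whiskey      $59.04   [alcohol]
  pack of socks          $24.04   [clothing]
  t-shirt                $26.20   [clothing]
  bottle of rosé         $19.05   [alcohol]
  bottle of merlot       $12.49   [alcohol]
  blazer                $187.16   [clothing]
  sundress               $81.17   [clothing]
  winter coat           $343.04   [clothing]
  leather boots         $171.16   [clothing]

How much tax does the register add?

$48.21

Bottle of whiskey $59.04: alcohol → 10.75% → $6.35
Pack of socks $24.04: clothing → 4% → $0.96
T-shirt $26.20: clothing → 4% → $1.05
Bottle of rosé $19.05: alcohol → 10.75% → $2.05
Bottle of merlot $12.49: alcohol → 10.75% → $1.34
Blazer $187.16: clothing → 4% → $7.49
Sundress $81.17: clothing → 4% → $3.25
Winter coat $343.04: clothing → 4% + 1.5% surcharge = 5.5% → $18.87
Leather boots $171.16: clothing → 4% → $6.85
Total tax = $6.35 + $0.96 + $1.05 + $2.05 + $1.34 + $7.49 + $3.25 + $18.87 + $6.85 = $48.21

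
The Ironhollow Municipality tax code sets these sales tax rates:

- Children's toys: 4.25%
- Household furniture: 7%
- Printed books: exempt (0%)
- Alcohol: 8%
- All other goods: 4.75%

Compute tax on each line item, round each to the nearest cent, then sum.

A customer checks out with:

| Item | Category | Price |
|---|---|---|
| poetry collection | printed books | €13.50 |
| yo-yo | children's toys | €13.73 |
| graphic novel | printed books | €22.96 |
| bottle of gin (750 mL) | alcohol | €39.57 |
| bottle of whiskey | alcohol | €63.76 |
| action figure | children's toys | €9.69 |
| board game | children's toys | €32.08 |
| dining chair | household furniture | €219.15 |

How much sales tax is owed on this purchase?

€25.96

Poetry collection €13.50: printed books → 0% → €0.00
Yo-yo €13.73: children's toys → 4.25% → €0.58
Graphic novel €22.96: printed books → 0% → €0.00
Bottle of gin (750 mL) €39.57: alcohol → 8% → €3.17
Bottle of whiskey €63.76: alcohol → 8% → €5.10
Action figure €9.69: children's toys → 4.25% → €0.41
Board game €32.08: children's toys → 4.25% → €1.36
Dining chair €219.15: household furniture → 7% → €15.34
Total tax = €0.58 + €3.17 + €5.10 + €0.41 + €1.36 + €15.34 = €25.96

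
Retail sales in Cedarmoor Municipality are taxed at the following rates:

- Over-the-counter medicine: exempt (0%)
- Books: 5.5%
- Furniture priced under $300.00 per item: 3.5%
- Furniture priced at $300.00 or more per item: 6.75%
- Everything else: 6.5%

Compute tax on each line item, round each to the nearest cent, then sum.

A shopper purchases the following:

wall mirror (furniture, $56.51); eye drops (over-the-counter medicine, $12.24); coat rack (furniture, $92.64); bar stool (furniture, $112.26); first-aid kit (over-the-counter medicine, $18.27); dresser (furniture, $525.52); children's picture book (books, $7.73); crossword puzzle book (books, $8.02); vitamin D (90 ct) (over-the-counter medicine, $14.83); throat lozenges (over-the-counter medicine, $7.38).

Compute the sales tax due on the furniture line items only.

$44.62

Wall mirror $56.51: furniture, under $300.00 → 3.5% → $1.98
Coat rack $92.64: furniture, under $300.00 → 3.5% → $3.24
Bar stool $112.26: furniture, under $300.00 → 3.5% → $3.93
Dresser $525.52: furniture, $300.00 or more → 6.75% → $35.47
Tax on furniture = $1.98 + $3.24 + $3.93 + $35.47 = $44.62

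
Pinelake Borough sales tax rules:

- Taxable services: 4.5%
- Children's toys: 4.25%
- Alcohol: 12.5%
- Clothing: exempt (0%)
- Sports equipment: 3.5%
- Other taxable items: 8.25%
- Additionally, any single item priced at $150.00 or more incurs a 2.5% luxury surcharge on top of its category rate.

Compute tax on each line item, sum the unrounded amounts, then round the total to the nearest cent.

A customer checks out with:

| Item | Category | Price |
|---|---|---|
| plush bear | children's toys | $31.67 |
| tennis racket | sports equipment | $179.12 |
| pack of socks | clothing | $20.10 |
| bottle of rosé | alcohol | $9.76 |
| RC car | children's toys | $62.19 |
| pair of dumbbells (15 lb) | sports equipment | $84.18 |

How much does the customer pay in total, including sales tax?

$405.92

Plush bear $31.67: children's toys → 4.25% → $1.345975
Tennis racket $179.12: sports equipment → 3.5% + 2.5% surcharge = 6% → $10.7472
Pack of socks $20.10: clothing → 0% → $0.00
Bottle of rosé $9.76: alcohol → 12.5% → $1.22
RC car $62.19: children's toys → 4.25% → $2.643075
Pair of dumbbells (15 lb) $84.18: sports equipment → 3.5% → $2.9463
Subtotal = $387.02; unrounded tax = $18.90255 → $18.90; total due = $405.92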